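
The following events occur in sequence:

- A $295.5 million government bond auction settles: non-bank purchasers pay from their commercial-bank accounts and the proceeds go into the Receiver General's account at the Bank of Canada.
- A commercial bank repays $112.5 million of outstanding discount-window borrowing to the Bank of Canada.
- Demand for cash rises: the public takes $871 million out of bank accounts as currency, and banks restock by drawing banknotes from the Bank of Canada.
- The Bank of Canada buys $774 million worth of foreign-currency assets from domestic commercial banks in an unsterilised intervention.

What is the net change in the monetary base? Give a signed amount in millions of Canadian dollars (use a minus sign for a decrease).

+$366 million

Bank of Canada balance sheet:
  Assets:      Loans to banks −$112.5M, Foreign assets +$774M
  Liabilities: Bank reserves −$505M, Currency in circulation +$871M, Government deposits +$295.5M
Monetary base = currency + reserves: +$871M + (−$505M) = +$366 million.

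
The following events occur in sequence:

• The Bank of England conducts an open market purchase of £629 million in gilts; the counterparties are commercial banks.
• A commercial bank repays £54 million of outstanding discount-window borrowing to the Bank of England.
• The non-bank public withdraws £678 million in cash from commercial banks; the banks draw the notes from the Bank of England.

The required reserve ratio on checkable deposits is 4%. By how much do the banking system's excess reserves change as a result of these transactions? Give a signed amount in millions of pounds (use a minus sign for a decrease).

-£75.88 million

OMO purchase (from banks) £629 million: reserves +£629M, deposits 0.
Discount-window repayment £54 million: reserves −£54M, deposits 0.
Currency withdrawal £678 million: reserves −£678M, deposits −£678M.
Totals: Δreserves = −£103M, Δdeposits = −£678M.
Δrequired reserves = 4% × −£678M = −£27.12M.
Δexcess reserves = Δreserves − Δrequired = −£103M − (−£27.12M) = -£75.88 million.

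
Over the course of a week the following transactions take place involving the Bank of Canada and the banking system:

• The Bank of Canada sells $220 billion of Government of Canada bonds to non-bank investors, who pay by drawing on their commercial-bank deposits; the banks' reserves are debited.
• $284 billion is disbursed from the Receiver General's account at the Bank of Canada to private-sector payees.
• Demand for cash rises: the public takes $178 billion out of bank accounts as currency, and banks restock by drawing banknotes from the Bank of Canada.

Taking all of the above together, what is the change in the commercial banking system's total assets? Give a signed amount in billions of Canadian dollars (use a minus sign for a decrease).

Bank of Canada balance sheet:
  Assets:      Securities −$220B
  Liabilities: Bank reserves −$114B, Currency in circulation +$178B, Government deposits −$284B
Commercial banking system:
  Assets:      Reserves at CB −$114B
  Liabilities: Checkable deposits −$114B
Change in total bank assets = -$114 billion.

-$114 billion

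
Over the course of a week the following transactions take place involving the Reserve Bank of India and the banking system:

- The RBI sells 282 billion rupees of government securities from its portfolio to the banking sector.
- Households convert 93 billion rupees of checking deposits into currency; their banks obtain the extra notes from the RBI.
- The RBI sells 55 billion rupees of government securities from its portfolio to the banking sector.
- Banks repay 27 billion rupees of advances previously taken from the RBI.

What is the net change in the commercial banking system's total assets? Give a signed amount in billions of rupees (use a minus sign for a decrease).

-120 billion

RBI balance sheet:
  Assets:      Securities −337B, Loans to banks −27B
  Liabilities: Bank reserves −457B, Currency in circulation +93B
Commercial banking system:
  Assets:      Reserves at CB −457B, Securities +337B
  Liabilities: Checkable deposits −93B, Borrowings from CB −27B
Change in total bank assets = -120 billion.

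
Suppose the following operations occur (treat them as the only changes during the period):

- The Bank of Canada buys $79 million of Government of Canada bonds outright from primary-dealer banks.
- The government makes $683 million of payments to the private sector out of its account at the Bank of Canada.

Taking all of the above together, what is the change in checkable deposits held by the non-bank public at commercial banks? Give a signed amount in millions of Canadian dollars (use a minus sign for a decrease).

+$683 million

Bank of Canada balance sheet:
  Assets:      Securities +$79M
  Liabilities: Bank reserves +$762M, Government deposits −$683M
Commercial banking system:
  Assets:      Reserves at CB +$762M, Securities −$79M
  Liabilities: Checkable deposits +$683M
So the change in checkable deposits held by the non-bank public at commercial banks is +$683 million.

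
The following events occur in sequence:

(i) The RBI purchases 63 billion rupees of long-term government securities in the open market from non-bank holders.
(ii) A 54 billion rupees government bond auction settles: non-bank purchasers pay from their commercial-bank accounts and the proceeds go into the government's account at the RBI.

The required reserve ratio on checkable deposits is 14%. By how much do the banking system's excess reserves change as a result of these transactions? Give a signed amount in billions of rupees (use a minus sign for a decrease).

+7.74 billion

Asset purchase (from non-banks) 63 billion rupees: reserves +63B, deposits +63B.
Government account inflow 54 billion rupees: reserves −54B, deposits −54B.
Totals: Δreserves = +9B, Δdeposits = +9B.
Δrequired reserves = 14% × +9B = +1.26B.
Δexcess reserves = Δreserves − Δrequired = +9B − (+1.26B) = +7.74 billion.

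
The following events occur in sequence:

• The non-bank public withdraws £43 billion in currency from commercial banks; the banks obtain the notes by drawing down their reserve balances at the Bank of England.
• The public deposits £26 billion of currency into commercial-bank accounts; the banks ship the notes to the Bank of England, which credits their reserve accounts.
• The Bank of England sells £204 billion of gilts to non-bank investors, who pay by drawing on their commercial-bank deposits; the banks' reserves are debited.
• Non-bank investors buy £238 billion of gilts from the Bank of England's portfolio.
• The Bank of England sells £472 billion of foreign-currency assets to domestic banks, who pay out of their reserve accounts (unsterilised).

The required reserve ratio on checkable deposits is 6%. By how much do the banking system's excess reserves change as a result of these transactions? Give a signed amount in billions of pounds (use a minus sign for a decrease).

Currency withdrawal £43 billion: reserves −£43B, deposits −£43B.
Currency deposit £26 billion: reserves +£26B, deposits +£26B.
Asset sale (to non-banks) £204 billion: reserves −£204B, deposits −£204B.
Asset sale (to non-banks) £238 billion: reserves −£238B, deposits −£238B.
FX sale £472 billion: reserves −£472B, deposits 0.
Totals: Δreserves = −£931B, Δdeposits = −£459B.
Δrequired reserves = 6% × −£459B = −£27.54B.
Δexcess reserves = Δreserves − Δrequired = −£931B − (−£27.54B) = -£903.46 billion.

-£903.46 billion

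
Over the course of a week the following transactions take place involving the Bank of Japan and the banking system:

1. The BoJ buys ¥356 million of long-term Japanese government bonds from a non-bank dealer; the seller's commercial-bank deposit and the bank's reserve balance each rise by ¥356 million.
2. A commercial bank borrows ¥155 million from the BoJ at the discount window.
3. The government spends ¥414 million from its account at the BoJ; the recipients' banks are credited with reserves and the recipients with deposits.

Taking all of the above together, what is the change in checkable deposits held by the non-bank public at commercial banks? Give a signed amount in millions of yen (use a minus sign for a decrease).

Asset purchase (from non-banks) ¥356 million: non-bank counterparties' bank balances rise → +¥356M.
Discount-window loan ¥155 million: the counterparty is a bank, so public deposits are unchanged → 0.
Government spending ¥414 million: non-bank counterparties' bank balances rise → +¥414M.
Net: 356 + 0 + 414 = +¥770 million.

+¥770 million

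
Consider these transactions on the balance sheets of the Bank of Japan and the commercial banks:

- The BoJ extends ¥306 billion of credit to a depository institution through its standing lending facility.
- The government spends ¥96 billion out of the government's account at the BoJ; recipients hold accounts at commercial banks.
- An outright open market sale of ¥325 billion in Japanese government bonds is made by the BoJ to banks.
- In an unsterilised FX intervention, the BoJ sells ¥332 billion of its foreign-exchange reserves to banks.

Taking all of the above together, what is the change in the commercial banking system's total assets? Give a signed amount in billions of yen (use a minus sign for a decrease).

+¥402 billion

Discount-window loan ¥306 billion: bank balance sheets expand → +¥306B.
Government spending ¥96 billion: bank balance sheets expand → +¥96B.
OMO sale (to banks) ¥325 billion: just an asset swap on bank balance sheets → 0.
FX sale ¥332 billion: just an asset swap on bank balance sheets → 0.
Net: 306 + 96 + 0 + 0 = +¥402 billion.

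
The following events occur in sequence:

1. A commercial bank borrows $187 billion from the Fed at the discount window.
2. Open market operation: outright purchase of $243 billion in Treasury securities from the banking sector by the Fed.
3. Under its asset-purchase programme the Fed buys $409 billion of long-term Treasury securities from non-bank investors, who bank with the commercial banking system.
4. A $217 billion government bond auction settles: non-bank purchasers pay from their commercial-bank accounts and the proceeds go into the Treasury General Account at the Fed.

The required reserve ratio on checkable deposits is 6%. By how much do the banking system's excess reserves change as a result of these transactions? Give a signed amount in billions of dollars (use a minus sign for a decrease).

+$610.48 billion

Discount-window loan $187 billion: reserves +$187B, deposits 0.
OMO purchase (from banks) $243 billion: reserves +$243B, deposits 0.
Asset purchase (from non-banks) $409 billion: reserves +$409B, deposits +$409B.
Government account inflow $217 billion: reserves −$217B, deposits −$217B.
Totals: Δreserves = +$622B, Δdeposits = +$192B.
Δrequired reserves = 6% × +$192B = +$11.52B.
Δexcess reserves = Δreserves − Δrequired = +$622B − (+$11.52B) = +$610.48 billion.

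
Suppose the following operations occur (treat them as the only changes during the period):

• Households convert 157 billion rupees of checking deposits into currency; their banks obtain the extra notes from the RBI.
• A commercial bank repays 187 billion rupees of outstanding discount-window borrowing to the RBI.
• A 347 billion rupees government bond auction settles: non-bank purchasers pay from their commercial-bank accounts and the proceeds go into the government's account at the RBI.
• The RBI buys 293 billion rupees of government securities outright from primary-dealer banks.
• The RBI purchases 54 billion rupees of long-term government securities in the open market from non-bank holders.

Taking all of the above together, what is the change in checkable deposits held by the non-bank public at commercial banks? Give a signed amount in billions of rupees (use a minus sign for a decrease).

Currency withdrawal 157 billion rupees: non-bank counterparties' bank balances fall → −157B.
Discount-window repayment 187 billion rupees: the counterparty is a bank, so public deposits are unchanged → 0.
Government account inflow 347 billion rupees: non-bank counterparties' bank balances fall → −347B.
OMO purchase (from banks) 293 billion rupees: the counterparty is a bank, so public deposits are unchanged → 0.
Asset purchase (from non-banks) 54 billion rupees: non-bank counterparties' bank balances rise → +54B.
Net: −157 + 0 − 347 + 0 + 54 = -450 billion.

-450 billion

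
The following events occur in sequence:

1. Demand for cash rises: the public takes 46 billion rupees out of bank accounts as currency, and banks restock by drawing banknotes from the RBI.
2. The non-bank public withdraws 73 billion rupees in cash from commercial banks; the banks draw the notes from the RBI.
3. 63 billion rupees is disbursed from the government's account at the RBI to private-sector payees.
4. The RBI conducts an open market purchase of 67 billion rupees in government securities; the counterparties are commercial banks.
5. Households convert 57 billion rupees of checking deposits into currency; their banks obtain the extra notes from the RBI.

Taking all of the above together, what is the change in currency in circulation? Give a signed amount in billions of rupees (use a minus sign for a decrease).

Currency withdrawal 46 billion rupees: notes leave the central bank → +46B.
Currency withdrawal 73 billion rupees: notes leave the central bank → +73B.
Government spending 63 billion rupees: no currency enters or leaves circulation → 0.
OMO purchase (from banks) 67 billion rupees: no currency enters or leaves circulation → 0.
Currency withdrawal 57 billion rupees: notes leave the central bank → +57B.
Net: 46 + 73 + 0 + 0 + 57 = +176 billion.

+176 billion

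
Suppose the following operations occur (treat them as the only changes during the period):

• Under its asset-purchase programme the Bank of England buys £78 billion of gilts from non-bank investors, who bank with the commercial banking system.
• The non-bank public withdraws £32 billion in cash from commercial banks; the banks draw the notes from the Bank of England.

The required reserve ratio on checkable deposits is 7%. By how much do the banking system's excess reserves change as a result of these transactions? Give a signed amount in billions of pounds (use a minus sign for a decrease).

+£42.78 billion

Asset purchase (from non-banks) £78 billion: reserves +£78B, deposits +£78B.
Currency withdrawal £32 billion: reserves −£32B, deposits −£32B.
Totals: Δreserves = +£46B, Δdeposits = +£46B.
Δrequired reserves = 7% × +£46B = +£3.22B.
Δexcess reserves = Δreserves − Δrequired = +£46B − (+£3.22B) = +£42.78 billion.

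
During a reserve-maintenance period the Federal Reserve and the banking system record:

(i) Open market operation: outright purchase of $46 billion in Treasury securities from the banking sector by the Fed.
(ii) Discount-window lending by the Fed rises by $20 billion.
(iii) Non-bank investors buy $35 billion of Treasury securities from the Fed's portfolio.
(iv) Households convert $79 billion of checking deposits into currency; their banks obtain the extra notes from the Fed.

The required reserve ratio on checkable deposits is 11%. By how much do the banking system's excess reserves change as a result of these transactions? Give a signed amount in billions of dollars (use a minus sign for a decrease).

-$35.46 billion

OMO purchase (from banks) $46 billion: reserves +$46B, deposits 0.
Discount-window loan $20 billion: reserves +$20B, deposits 0.
Asset sale (to non-banks) $35 billion: reserves −$35B, deposits −$35B.
Currency withdrawal $79 billion: reserves −$79B, deposits −$79B.
Totals: Δreserves = −$48B, Δdeposits = −$114B.
Δrequired reserves = 11% × −$114B = −$12.54B.
Δexcess reserves = Δreserves − Δrequired = −$48B − (−$12.54B) = -$35.46 billion.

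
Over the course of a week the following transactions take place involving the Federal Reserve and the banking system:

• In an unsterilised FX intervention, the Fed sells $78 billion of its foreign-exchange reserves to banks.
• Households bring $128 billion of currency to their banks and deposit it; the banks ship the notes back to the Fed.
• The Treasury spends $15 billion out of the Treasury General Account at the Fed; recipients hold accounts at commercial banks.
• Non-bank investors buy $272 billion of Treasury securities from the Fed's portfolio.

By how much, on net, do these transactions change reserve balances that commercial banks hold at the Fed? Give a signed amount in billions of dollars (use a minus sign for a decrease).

Fed balance sheet:
  Assets:      Securities −$272B, Foreign assets −$78B
  Liabilities: Bank reserves −$207B, Currency in circulation −$128B, Government deposits −$15B
So the change in reserve balances that commercial banks hold at the Fed is -$207 billion.

-$207 billion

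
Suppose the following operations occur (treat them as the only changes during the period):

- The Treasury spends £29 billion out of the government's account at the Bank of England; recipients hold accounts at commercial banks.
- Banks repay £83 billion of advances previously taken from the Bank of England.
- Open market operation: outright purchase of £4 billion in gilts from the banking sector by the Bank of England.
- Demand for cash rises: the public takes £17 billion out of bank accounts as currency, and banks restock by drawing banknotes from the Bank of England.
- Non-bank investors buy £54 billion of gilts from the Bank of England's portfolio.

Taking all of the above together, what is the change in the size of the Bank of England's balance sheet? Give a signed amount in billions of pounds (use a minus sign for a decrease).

-£133 billion

Government spending £29 billion: only the composition of liabilities changes → 0.
Discount-window repayment £83 billion: a Bank of England asset is shed → −£83B.
OMO purchase (from banks) £4 billion: a Bank of England asset is acquired → +£4B.
Currency withdrawal £17 billion: only the composition of liabilities changes → 0.
Asset sale (to non-banks) £54 billion: a Bank of England asset is shed → −£54B.
Net: 0 − 83 + 4 + 0 − 54 = -£133 billion.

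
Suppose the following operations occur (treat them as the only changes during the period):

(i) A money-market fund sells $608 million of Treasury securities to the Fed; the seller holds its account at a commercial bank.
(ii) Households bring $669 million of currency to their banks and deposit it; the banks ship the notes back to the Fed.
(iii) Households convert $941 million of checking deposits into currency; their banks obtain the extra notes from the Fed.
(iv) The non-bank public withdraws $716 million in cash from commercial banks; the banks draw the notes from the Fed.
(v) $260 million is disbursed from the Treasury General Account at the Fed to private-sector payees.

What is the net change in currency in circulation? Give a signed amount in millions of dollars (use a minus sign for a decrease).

Asset purchase (from non-banks) $608 million: no currency enters or leaves circulation → 0.
Currency deposit $669 million: notes return to the central bank → −$669M.
Currency withdrawal $941 million: notes leave the central bank → +$941M.
Currency withdrawal $716 million: notes leave the central bank → +$716M.
Government spending $260 million: no currency enters or leaves circulation → 0.
Net: 0 − 669 + 941 + 716 + 0 = +$988 million.

+$988 million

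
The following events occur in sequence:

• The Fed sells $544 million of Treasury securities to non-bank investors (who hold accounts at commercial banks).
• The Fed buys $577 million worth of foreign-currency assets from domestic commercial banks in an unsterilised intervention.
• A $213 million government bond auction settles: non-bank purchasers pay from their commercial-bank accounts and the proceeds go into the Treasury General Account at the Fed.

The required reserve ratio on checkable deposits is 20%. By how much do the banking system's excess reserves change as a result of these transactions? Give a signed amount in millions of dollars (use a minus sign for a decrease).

Asset sale (to non-banks) $544 million: reserves −$544M, deposits −$544M.
FX purchase $577 million: reserves +$577M, deposits 0.
Government account inflow $213 million: reserves −$213M, deposits −$213M.
Totals: Δreserves = −$180M, Δdeposits = −$757M.
Δrequired reserves = 20% × −$757M = −$151.4M.
Δexcess reserves = Δreserves − Δrequired = −$180M − (−$151.4M) = -$28.6 million.

-$28.6 million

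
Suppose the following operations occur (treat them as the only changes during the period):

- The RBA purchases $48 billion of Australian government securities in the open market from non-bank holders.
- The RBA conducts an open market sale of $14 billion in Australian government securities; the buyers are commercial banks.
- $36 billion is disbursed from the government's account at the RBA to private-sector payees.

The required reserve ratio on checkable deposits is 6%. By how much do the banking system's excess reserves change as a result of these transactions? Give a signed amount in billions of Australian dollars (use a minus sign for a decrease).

+$64.96 billion

Asset purchase (from non-banks) $48 billion: reserves +$48B, deposits +$48B.
OMO sale (to banks) $14 billion: reserves −$14B, deposits 0.
Government spending $36 billion: reserves +$36B, deposits +$36B.
Totals: Δreserves = +$70B, Δdeposits = +$84B.
Δrequired reserves = 6% × +$84B = +$5.04B.
Δexcess reserves = Δreserves − Δrequired = +$70B − (+$5.04B) = +$64.96 billion.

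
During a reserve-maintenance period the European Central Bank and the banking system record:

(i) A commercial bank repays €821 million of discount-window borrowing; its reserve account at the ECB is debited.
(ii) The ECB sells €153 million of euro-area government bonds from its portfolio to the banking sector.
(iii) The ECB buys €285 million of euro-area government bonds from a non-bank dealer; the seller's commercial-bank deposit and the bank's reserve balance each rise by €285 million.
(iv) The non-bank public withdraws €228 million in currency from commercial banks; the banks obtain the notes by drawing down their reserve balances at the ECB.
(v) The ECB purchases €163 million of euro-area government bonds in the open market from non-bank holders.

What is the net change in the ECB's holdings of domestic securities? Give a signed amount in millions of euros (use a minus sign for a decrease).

Discount-window repayment €821 million: the ECB's securities portfolio is untouched → 0.
OMO sale (to banks) €153 million: securities removed from the ECB's portfolio → −€153M.
Asset purchase (from non-banks) €285 million: securities added to the ECB's portfolio → +€285M.
Currency withdrawal €228 million: the ECB's securities portfolio is untouched → 0.
Asset purchase (from non-banks) €163 million: securities added to the ECB's portfolio → +€163M.
Net: 0 − 153 + 285 + 0 + 163 = +€295 million.

+€295 million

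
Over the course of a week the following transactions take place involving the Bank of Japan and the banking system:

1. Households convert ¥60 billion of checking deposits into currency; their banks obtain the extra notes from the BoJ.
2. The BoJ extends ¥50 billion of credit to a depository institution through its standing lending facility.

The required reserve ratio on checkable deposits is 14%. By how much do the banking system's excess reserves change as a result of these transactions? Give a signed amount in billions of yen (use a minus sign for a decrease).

-¥1.6 billion

Currency withdrawal ¥60 billion: reserves −¥60B, deposits −¥60B.
Discount-window loan ¥50 billion: reserves +¥50B, deposits 0.
Totals: Δreserves = −¥10B, Δdeposits = −¥60B.
Δrequired reserves = 14% × −¥60B = −¥8.4B.
Δexcess reserves = Δreserves − Δrequired = −¥10B − (−¥8.4B) = -¥1.6 billion.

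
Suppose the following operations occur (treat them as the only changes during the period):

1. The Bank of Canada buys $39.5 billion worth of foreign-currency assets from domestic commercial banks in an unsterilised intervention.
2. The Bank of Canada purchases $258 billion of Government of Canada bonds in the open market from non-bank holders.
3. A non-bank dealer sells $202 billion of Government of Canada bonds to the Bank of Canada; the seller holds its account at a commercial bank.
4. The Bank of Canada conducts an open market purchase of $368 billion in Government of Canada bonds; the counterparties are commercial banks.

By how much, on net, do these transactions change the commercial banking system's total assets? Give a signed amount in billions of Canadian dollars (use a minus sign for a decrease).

+$460 billion

Bank of Canada balance sheet:
  Assets:      Securities +$828B, Foreign assets +$39.5B
  Liabilities: Bank reserves +$867.5B
Commercial banking system:
  Assets:      Reserves at CB +$867.5B, Securities −$368B, Foreign assets −$39.5B
  Liabilities: Checkable deposits +$460B
Change in total bank assets = +$460 billion.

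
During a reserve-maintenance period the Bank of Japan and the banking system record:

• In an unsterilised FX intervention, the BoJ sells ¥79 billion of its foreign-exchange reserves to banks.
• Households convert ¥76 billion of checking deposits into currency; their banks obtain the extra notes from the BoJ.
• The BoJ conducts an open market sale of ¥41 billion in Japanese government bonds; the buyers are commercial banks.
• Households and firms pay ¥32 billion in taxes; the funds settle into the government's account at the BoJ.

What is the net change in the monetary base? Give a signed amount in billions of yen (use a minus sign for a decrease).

-¥152 billion

FX sale ¥79 billion: BoJ balance sheet contracts → −¥79B.
Currency withdrawal ¥76 billion: just a shift between currency and reserves — both are base money → 0.
OMO sale (to banks) ¥41 billion: BoJ balance sheet contracts → −¥41B.
Government account inflow ¥32 billion: reserves shift to a non-base liability → −¥32B.
Net: −79 + 0 − 41 − 32 = -¥152 billion.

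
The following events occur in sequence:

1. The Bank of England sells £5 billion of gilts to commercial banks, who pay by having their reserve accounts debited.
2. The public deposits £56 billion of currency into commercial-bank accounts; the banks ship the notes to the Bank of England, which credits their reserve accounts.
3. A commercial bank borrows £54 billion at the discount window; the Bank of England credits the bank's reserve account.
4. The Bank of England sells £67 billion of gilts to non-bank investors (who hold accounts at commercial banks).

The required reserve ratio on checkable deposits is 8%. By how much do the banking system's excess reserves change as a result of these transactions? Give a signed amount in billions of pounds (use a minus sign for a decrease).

OMO sale (to banks) £5 billion: reserves −£5B, deposits 0.
Currency deposit £56 billion: reserves +£56B, deposits +£56B.
Discount-window loan £54 billion: reserves +£54B, deposits 0.
Asset sale (to non-banks) £67 billion: reserves −£67B, deposits −£67B.
Totals: Δreserves = +£38B, Δdeposits = −£11B.
Δrequired reserves = 8% × −£11B = −£0.88B.
Δexcess reserves = Δreserves − Δrequired = +£38B − (−£0.88B) = +£38.88 billion.

+£38.88 billion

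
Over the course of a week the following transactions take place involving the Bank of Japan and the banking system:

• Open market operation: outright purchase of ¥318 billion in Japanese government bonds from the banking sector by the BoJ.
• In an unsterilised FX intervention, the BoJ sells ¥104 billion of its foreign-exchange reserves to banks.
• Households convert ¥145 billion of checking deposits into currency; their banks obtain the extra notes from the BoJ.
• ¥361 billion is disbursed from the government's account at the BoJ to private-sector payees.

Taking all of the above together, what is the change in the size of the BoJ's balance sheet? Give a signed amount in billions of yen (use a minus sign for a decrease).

+¥214 billion

OMO purchase (from banks) ¥318 billion: a BoJ asset is acquired → +¥318B.
FX sale ¥104 billion: a BoJ asset is shed → −¥104B.
Currency withdrawal ¥145 billion: only the composition of liabilities changes → 0.
Government spending ¥361 billion: only the composition of liabilities changes → 0.
Net: 318 − 104 + 0 + 0 = +¥214 billion.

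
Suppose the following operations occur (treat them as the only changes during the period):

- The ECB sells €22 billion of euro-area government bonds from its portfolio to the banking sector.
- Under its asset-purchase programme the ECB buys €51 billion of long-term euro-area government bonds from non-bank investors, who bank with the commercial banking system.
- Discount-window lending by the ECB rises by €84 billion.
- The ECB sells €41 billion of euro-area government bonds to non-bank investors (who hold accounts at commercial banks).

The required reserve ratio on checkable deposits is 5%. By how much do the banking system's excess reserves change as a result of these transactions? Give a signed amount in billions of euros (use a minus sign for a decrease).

+€71.5 billion

OMO sale (to banks) €22 billion: reserves −€22B, deposits 0.
Asset purchase (from non-banks) €51 billion: reserves +€51B, deposits +€51B.
Discount-window loan €84 billion: reserves +€84B, deposits 0.
Asset sale (to non-banks) €41 billion: reserves −€41B, deposits −€41B.
Totals: Δreserves = +€72B, Δdeposits = +€10B.
Δrequired reserves = 5% × +€10B = +€0.5B.
Δexcess reserves = Δreserves − Δrequired = +€72B − (+€0.5B) = +€71.5 billion.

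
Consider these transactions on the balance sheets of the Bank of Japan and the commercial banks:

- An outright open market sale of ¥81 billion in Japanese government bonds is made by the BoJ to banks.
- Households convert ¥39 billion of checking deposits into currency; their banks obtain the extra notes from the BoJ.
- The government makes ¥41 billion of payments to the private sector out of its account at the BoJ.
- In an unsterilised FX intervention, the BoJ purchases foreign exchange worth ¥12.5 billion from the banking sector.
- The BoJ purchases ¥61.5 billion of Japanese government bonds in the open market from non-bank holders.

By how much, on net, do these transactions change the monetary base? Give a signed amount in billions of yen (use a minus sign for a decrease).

+¥34 billion

BoJ balance sheet:
  Assets:      Securities −¥19.5B, Foreign assets +¥12.5B
  Liabilities: Bank reserves −¥5B, Currency in circulation +¥39B, Government deposits −¥41B
Commercial banking system:
  Assets:      Reserves at CB −¥5B, Securities +¥81B, Foreign assets −¥12.5B
  Liabilities: Checkable deposits +¥63.5B
Monetary base = currency + reserves: +¥39B + (−¥5B) = +¥34 billion.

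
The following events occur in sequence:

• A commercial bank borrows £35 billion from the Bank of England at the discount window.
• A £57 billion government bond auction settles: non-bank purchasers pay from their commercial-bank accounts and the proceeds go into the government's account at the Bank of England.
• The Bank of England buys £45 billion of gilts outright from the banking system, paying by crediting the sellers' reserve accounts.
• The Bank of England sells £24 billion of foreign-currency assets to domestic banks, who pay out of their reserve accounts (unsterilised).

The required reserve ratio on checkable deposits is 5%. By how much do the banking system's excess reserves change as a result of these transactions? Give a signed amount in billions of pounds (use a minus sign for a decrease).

+£1.85 billion

Discount-window loan £35 billion: reserves +£35B, deposits 0.
Government account inflow £57 billion: reserves −£57B, deposits −£57B.
OMO purchase (from banks) £45 billion: reserves +£45B, deposits 0.
FX sale £24 billion: reserves −£24B, deposits 0.
Totals: Δreserves = −£1B, Δdeposits = −£57B.
Δrequired reserves = 5% × −£57B = −£2.85B.
Δexcess reserves = Δreserves − Δrequired = −£1B − (−£2.85B) = +£1.85 billion.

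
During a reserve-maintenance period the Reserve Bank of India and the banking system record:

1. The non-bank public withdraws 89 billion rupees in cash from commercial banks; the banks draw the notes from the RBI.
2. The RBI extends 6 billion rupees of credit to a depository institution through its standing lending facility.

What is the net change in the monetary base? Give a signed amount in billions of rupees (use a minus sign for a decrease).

RBI balance sheet:
  Assets:      Loans to banks +6B
  Liabilities: Bank reserves −83B, Currency in circulation +89B
Commercial banking system:
  Assets:      Reserves at CB −83B
  Liabilities: Checkable deposits −89B, Borrowings from CB +6B
Monetary base = currency + reserves: +89B + (−83B) = +6 billion.

+6 billion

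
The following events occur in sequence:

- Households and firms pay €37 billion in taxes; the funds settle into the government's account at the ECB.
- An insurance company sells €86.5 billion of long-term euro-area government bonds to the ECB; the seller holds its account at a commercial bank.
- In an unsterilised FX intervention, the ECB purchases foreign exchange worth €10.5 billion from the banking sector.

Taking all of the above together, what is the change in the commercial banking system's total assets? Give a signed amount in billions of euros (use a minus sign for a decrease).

Government account inflow €37 billion: bank balance sheets shrink → −€37B.
Asset purchase (from non-banks) €86.5 billion: bank balance sheets expand → +€86.5B.
FX purchase €10.5 billion: just an asset swap on bank balance sheets → 0.
Net: −37 + 86.5 + 0 = +€49.5 billion.

+€49.5 billion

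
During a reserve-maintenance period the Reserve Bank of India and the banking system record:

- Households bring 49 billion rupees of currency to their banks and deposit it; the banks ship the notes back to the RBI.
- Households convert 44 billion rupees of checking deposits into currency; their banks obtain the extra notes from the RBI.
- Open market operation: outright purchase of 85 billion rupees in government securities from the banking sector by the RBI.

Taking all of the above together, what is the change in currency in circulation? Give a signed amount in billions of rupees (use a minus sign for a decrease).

-5 billion

Currency deposit 49 billion rupees: notes return to the central bank → −49B.
Currency withdrawal 44 billion rupees: notes leave the central bank → +44B.
OMO purchase (from banks) 85 billion rupees: no currency enters or leaves circulation → 0.
Net: −49 + 44 + 0 = -5 billion.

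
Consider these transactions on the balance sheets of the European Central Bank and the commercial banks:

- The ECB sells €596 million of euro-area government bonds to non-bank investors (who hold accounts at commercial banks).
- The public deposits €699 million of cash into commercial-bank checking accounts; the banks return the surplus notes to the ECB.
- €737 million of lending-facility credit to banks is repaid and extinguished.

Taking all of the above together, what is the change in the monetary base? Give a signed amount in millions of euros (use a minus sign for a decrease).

ECB balance sheet:
  Assets:      Securities −€596M, Loans to banks −€737M
  Liabilities: Bank reserves −€634M, Currency in circulation −€699M
Commercial banking system:
  Assets:      Reserves at CB −€634M
  Liabilities: Checkable deposits +€103M, Borrowings from CB −€737M
Monetary base = currency + reserves: −€699M + (−€634M) = -€1333 million.

-€1333 million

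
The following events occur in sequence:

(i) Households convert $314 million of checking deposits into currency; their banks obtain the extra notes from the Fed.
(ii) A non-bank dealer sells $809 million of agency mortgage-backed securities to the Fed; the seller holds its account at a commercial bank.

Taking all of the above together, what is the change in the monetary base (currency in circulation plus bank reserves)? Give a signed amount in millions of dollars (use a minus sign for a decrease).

+$809 million

Currency withdrawal $314 million: just a shift between currency and reserves — both are base money → 0.
Asset purchase (from non-banks) $809 million: Fed balance sheet expands → +$809M.
Net: 0 + 809 = +$809 million.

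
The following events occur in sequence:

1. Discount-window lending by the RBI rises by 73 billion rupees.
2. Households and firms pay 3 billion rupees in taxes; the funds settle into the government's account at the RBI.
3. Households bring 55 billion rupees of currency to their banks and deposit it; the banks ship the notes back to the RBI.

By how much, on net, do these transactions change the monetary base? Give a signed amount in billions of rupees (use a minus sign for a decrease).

Discount-window loan 73 billion rupees: RBI balance sheet expands → +73B.
Government account inflow 3 billion rupees: reserves shift to a non-base liability → −3B.
Currency deposit 55 billion rupees: just a shift between currency and reserves — both are base money → 0.
Net: 73 − 3 + 0 = +70 billion.

+70 billion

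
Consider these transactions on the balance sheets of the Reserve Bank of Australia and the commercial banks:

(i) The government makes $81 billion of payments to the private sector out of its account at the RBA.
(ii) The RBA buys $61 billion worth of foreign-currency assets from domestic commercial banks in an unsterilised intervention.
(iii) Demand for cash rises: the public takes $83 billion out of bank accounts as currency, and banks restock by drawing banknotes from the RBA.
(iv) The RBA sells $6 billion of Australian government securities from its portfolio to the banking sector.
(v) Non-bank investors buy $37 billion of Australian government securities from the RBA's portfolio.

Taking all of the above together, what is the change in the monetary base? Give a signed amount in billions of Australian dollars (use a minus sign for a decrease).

Government spending $81 billion: a non-base liability converts back to reserves → +$81B.
FX purchase $61 billion: RBA balance sheet expands → +$61B.
Currency withdrawal $83 billion: just a shift between currency and reserves — both are base money → 0.
OMO sale (to banks) $6 billion: RBA balance sheet contracts → −$6B.
Asset sale (to non-banks) $37 billion: RBA balance sheet contracts → −$37B.
Net: 81 + 61 + 0 − 6 − 37 = +$99 billion.

+$99 billion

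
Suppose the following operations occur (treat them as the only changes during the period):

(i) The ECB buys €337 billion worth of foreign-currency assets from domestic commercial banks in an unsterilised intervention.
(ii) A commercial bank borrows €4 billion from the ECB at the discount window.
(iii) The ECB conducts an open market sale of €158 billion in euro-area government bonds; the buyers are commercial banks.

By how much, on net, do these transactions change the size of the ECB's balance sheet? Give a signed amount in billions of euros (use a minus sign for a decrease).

+€183 billion

FX purchase €337 billion: an ECB asset is acquired → +€337B.
Discount-window loan €4 billion: an ECB asset is acquired → +€4B.
OMO sale (to banks) €158 billion: an ECB asset is shed → −€158B.
Net: 337 + 4 − 158 = +€183 billion.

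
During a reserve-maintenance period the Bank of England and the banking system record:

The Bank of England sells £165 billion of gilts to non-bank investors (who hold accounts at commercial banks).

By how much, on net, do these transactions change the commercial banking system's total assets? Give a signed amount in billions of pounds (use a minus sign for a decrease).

Bank of England balance sheet:
  Assets:      Securities −£165B
  Liabilities: Bank reserves −£165B
Commercial banking system:
  Assets:      Reserves at CB −£165B
  Liabilities: Checkable deposits −£165B
Change in total bank assets = -£165 billion.

-£165 billion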